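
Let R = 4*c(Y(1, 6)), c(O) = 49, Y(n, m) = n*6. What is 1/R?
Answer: 1/196 ≈ 0.0051020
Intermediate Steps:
Y(n, m) = 6*n
R = 196 (R = 4*49 = 196)
1/R = 1/196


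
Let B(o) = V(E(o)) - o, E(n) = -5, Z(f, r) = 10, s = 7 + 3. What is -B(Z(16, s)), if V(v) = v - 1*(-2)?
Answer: 13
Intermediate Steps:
s = 10
V(v) = 2 + v (V(v) = v + 2 = 2 + v)
B(o) = -3 - o (B(o) = (2 - 5) - o = -3 - o)
-B(Z(16, s)) = -(-3 - 1*10) = -(-3 - 10) = -1*(-13) = 13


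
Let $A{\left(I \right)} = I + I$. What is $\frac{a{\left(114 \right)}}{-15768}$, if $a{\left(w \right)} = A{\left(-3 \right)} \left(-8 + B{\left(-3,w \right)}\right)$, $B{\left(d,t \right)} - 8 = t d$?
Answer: $- \frac{19}{146} \approx -0.13014$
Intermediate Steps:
$B{\left(d,t \right)} = 8 + d t$ ($B{\left(d,t \right)} = 8 + t d = 8 + d t$)
$A{\left(I \right)} = 2 I$
$a{\left(w \right)} = 18 w$ ($a{\left(w \right)} = 2 \left(-3\right) \left(-8 - \left(-8 + 3 w\right)\right) = - 6 \left(- 3 w\right) = 18 w$)
$\frac{a{\left(114 \right)}}{-15768} = \frac{18 \cdot 114}{-15768} = 2052 \left(- \frac{1}{15768}\right) = - \frac{19}{146}$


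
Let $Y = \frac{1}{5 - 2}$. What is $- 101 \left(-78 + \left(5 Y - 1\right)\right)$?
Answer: $\frac{23432}{3} \approx 7810.7$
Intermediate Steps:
$Y = \frac{1}{3} \approx 0.33333$
$- 101 \left(-78 + \left(5 Y - 1\right)\right) = - 101 \left(-78 + \left(5 \cdot \frac{1}{3} - 1\right)\right) = - 101 \left(-78 + \left(\frac{5}{3} - 1\right)\right) = - 101 \left(-78 + \frac{2}{3}\right) = \left(-101\right) \left(- \frac{232}{3}\right) = \frac{23432}{3}$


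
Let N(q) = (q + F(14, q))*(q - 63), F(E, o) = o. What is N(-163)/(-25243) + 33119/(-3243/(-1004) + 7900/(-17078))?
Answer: 7165606837199400/598919886011 ≈ 11964.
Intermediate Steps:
N(q) = 2*q*(-63 + q) (N(q) = (q + q)*(q - 63) = (2*q)*(-63 + q) = 2*q*(-63 + q))
N(-163)/(-25243) + 33119/(-3243/(-1004) + 7900/(-17078)) = (2*(-163)*(-63 - 163))/(-25243) + 33119/(-3243/(-1004) + 7900/(-17078)) = (2*(-163)*(-226))*(-1/25243) + 33119/(-3243*(-1/1004) + 7900*(-1/17078)) = 73676*(-1/25243) + 33119/(3243/1004 - 3950/8539) = -73676/25243 + 33119/(23726177/8573156) = -73676/25243 + 33119*(8573156/23726177) = -73676/25243 + 283934353564/23726177 = 7165606837199400/598919886011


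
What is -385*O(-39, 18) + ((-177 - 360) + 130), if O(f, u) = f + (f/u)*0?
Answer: 14608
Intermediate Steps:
O(f, u) = f (O(f, u) = f + 0 = f)
-385*O(-39, 18) + ((-177 - 360) + 130) = -385*(-39) + ((-177 - 360) + 130) = 15015 + (-537 + 130) = 15015 - 407 = 14608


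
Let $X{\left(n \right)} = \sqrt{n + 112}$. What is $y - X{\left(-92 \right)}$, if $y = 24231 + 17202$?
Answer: $41433 - 2 \sqrt{5} \approx 41429.0$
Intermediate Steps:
$y = 41433$
$X{\left(n \right)} = \sqrt{112 + n}$
$y - X{\left(-92 \right)} = 41433 - \sqrt{112 - 92} = 41433 - \sqrt{20} = 41433 - 2 \sqrt{5}$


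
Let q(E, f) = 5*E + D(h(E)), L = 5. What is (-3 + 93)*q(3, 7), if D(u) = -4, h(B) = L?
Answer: 990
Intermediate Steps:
h(B) = 5
q(E, f) = -4 + 5*E (q(E, f) = 5*E - 4 = -4 + 5*E)
(-3 + 93)*q(3, 7) = (-3 + 93)*(-4 + 5*3) = 90*(-4 + 15) = 90*11 = 990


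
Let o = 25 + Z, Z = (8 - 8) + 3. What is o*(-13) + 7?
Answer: -357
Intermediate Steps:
Z = 3 (Z = 0 + 3 = 3)
o = 28 (o = 25 + 3 = 28)
o*(-13) + 7 = 28*(-13) + 7 = -364 + 7 = -357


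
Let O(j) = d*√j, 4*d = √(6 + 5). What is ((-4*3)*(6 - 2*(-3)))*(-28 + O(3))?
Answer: 4032 - 36*√33 ≈ 3825.2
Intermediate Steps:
d = √11/4 (d = √(6 + 5)/4 = √11/4 ≈ 0.82916)
O(j) = √11*√j/4 (O(j) = (√11/4)*√j = √11*√j/4)
((-4*3)*(6 - 2*(-3)))*(-28 + O(3)) = ((-4*3)*(6 - 2*(-3)))*(-28 + √11*√3/4) = (-12*(6 + 6))*(-28 + √33/4) = (-12*12)*(-28 + √33/4) = -144*(-28 + √33/4) = 4032 - 36*√33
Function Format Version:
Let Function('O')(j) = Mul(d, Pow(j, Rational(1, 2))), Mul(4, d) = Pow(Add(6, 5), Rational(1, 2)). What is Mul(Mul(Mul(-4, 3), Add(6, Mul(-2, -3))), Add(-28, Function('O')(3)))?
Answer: Add(4032, Mul(-36, Pow(33, Rational(1, 2)))) ≈ 3825.2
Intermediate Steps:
d = Mul(Rational(1, 4), Pow(11, Rational(1, 2))) (d = Mul(Rational(1, 4), Pow(Add(6, 5), Rational(1, 2))) = Mul(Rational(1, 4), Pow(11, Rational(1, 2))) ≈ 0.82916)
Function('O')(j) = Mul(Rational(1, 4), Pow(11, Rational(1, 2)), Pow(j, Rational(1, 2))) (Function('O')(j) = Mul(Mul(Rational(1, 4), Pow(11, Rational(1, 2))), Pow(j, Rational(1, 2))) = Mul(Rational(1, 4), Pow(11, Rational(1, 2)), Pow(j, Rational(1, 2))))
Mul(Mul(Mul(-4, 3), Add(6, Mul(-2, -3))), Add(-28, Function('O')(3))) = Mul(Mul(Mul(-4, 3), Add(6, Mul(-2, -3))), Add(-28, Mul(Rational(1, 4), Pow(11, Rational(1, 2)), Pow(3, Rational(1, 2))))) = Mul(Mul(-12, Add(6, 6)), Add(-28, Mul(Rational(1, 4), Pow(33, Rational(1, 2))))) = Mul(Mul(-12, 12), Add(-28, Mul(Rational(1, 4), Pow(33, Rational(1, 2))))) = Mul(-144, Add(-28, Mul(Rational(1, 4), Pow(33, Rational(1, 2))))) = Add(4032, Mul(-36, Pow(33, Rational(1, 2))))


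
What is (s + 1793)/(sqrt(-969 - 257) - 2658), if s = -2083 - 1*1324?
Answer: 2145006/3533095 + 807*I*sqrt(1226)/3533095 ≈ 0.60712 + 0.0079977*I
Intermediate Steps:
s = -3407 (s = -2083 - 1324 = -3407)
(s + 1793)/(sqrt(-969 - 257) - 2658) = (-3407 + 1793)/(sqrt(-969 - 257) - 2658) = -1614/(sqrt(-1226) - 2658) = -1614/(I*sqrt(1226) - 2658) = -1614/(-2658 + I*sqrt(1226))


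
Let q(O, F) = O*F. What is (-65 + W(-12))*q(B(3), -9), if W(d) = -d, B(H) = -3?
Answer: -1431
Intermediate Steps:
q(O, F) = F*O
(-65 + W(-12))*q(B(3), -9) = (-65 - 1*(-12))*(-9*(-3)) = (-65 + 12)*27 = -53*27 = -1431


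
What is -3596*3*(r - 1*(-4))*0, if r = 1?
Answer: 0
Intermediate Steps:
-3596*3*(r - 1*(-4))*0 = -3596*3*(1 - 1*(-4))*0 = -3596*3*(1 + 4)*0 = -3596*3*5*0 = -53940*0 = -3596*0 = 0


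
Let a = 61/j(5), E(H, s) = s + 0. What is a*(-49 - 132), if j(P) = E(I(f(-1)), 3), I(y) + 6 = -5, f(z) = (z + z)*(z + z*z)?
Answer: -11041/3 ≈ -3680.3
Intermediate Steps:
f(z) = 2*z*(z + z²) (f(z) = (2*z)*(z + z²) = 2*z*(z + z²))
I(y) = -11 (I(y) = -6 - 5 = -11)
E(H, s) = s
j(P) = 3
a = 61/3 ≈ 20.333
a*(-49 - 132) = 61*(-49 - 132)/3 = (61/3)*(-181) = -11041/3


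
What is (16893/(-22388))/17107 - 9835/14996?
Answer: -470871860911/717917596742 ≈ -0.65589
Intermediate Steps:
(16893/(-22388))/17107 - 9835/14996 = (16893*(-1/22388))*(1/17107) - 9835*1/14996 = -16893/22388*1/17107 - 9835/14996 = -16893/382991516 - 9835/14996 = -470871860911/717917596742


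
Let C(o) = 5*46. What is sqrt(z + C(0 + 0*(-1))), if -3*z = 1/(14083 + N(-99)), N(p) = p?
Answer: sqrt(25299570498)/10488 ≈ 15.166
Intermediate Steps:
C(o) = 230
z = -1/41952 (z = -1/(3*(14083 - 99)) = -1/3/13984 = -1/3*1/13984 = -1/41952 ≈ -2.3837e-5)
sqrt(z + C(0 + 0*(-1))) = sqrt(-1/41952 + 230) = sqrt(9648959/41952) = sqrt(25299570498)/10488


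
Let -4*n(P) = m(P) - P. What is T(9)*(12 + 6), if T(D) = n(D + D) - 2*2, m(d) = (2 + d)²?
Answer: -1791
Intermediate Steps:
n(P) = -(2 + P)²/4 + P/4 (n(P) = -((2 + P)² - P)/4 = -(2 + P)²/4 + P/4)
T(D) = -4 + D/2 - (2 + 2*D)²/4 (T(D) = (-(2 + (D + D))²/4 + (D + D)/4) - 2*2 = (-(2 + 2*D)²/4 + (2*D)/4) - 4 = (-(2 + 2*D)²/4 + D/2) - 4 = (D/2 - (2 + 2*D)²/4) - 4 = -4 + D/2 - (2 + 2*D)²/4)
T(9)*(12 + 6) = (-4 + (½)*9 - (1 + 9)²)*(12 + 6) = (-4 + 9/2 - 1*10²)*18 = (-4 + 9/2 - 1*100)*18 = (-4 + 9/2 - 100)*18 = -199/2*18 = -1791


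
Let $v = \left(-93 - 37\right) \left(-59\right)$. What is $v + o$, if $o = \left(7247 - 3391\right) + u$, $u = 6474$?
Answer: $18000$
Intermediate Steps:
$o = 10330$ ($o = \left(7247 - 3391\right) + 6474 = 3856 + 6474 = 10330$)
$v = 7670$ ($v = \left(-130\right) \left(-59\right) = 7670$)
$v + o = 7670 + 10330 = 18000$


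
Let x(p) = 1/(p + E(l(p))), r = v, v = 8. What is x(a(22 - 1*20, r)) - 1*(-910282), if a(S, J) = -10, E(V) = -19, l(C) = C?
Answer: 26398177/29 ≈ 9.1028e+5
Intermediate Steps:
r = 8
x(p) = 1/(-19 + p) (x(p) = 1/(p - 19) = 1/(-19 + p))
x(a(22 - 1*20, r)) - 1*(-910282) = 1/(-19 - 10) - 1*(-910282) = 1/(-29) + 910282 = -1/29 + 910282 = 26398177/29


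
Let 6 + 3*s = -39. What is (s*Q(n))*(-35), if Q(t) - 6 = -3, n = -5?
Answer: 1575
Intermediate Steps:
s = -15 (s = -2 + (⅓)*(-39) = -2 - 13 = -15)
Q(t) = 3 (Q(t) = 6 - 3 = 3)
(s*Q(n))*(-35) = -15*3*(-35) = -45*(-35) = 1575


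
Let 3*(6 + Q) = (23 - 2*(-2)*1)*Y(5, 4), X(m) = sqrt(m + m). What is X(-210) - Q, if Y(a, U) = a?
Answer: -39 + 2*I*sqrt(105) ≈ -39.0 + 20.494*I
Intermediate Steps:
X(m) = sqrt(2)*sqrt(m) (X(m) = sqrt(2*m) = sqrt(2)*sqrt(m))
Q = 39 (Q = -6 + ((23 - 2*(-2)*1)*5)/3 = -6 + ((23 + 4*1)*5)/3 = -6 + ((23 + 4)*5)/3 = -6 + (27*5)/3 = -6 + (1/3)*135 = -6 + 45 = 39)
X(-210) - Q = sqrt(2)*sqrt(-210) - 1*39 = sqrt(2)*(I*sqrt(210)) - 39 = 2*I*sqrt(105) - 39 = -39 + 2*I*sqrt(105)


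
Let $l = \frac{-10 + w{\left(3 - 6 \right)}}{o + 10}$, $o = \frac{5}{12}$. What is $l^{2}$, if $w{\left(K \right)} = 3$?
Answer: $\frac{7056}{15625} \approx 0.45158$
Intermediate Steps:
$o = \frac{5}{12}$ ($o = 5 \cdot \frac{1}{12} = \frac{5}{12} \approx 0.41667$)
$l = - \frac{84}{125}$ ($l = \frac{-10 + 3}{\frac{5}{12} + 10} = - \frac{7}{\frac{125}{12}} = \left(-7\right) \frac{12}{125} = - \frac{84}{125} \approx -0.672$)
$l^{2} = \left(- \frac{84}{125}\right)^{2} = \frac{7056}{15625}$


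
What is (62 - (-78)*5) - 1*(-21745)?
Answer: 22197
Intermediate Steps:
(62 - (-78)*5) - 1*(-21745) = (62 - 2*(-195)) + 21745 = (62 + 390) + 21745 = 452 + 21745 = 22197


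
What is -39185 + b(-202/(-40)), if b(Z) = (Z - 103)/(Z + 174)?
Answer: -140323444/3581 ≈ -39186.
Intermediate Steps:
b(Z) = (-103 + Z)/(174 + Z)
-39185 + b(-202/(-40)) = -39185 + (-103 - 202/(-40))/(174 - 202/(-40)) = -39185 + (-103 - 202*(-1/40))/(174 - 202*(-1/40)) = -39185 + (-103 + 101/20)/(174 + 101/20) = -39185 - 1959/20/(3581/20) = -39185 + (20/3581)*(-1959/20) = -39185 - 1959/3581 = -140323444/3581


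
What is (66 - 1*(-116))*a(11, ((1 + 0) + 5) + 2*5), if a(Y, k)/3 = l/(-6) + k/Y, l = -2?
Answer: 10738/11 ≈ 976.18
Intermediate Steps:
a(Y, k) = 1 + 3*k/Y (a(Y, k) = 3*(-2/(-6) + k/Y) = 3*(-2*(-1/6) + k/Y) = 3*(1/3 + k/Y) = 1 + 3*k/Y)
(66 - 1*(-116))*a(11, ((1 + 0) + 5) + 2*5) = (66 - 1*(-116))*((11 + 3*(((1 + 0) + 5) + 2*5))/11) = (66 + 116)*((11 + 3*((1 + 5) + 10))/11) = 182*((11 + 3*(6 + 10))/11) = 182*((11 + 3*16)/11) = 182*((11 + 48)/11) = 182*((1/11)*59) = 182*(59/11) = 10738/11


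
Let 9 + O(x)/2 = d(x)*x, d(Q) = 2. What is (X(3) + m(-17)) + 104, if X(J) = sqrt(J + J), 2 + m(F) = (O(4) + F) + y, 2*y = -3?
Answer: 163/2 + sqrt(6) ≈ 83.949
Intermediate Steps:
O(x) = -18 + 4*x (O(x) = -18 + 2*(2*x) = -18 + 4*x)
y = -3/2 (y = (1/2)*(-3) = -3/2 ≈ -1.5000)
m(F) = -11/2 + F (m(F) = -2 + (((-18 + 4*4) + F) - 3/2) = -2 + (((-18 + 16) + F) - 3/2) = -2 + ((-2 + F) - 3/2) = -2 + (-7/2 + F) = -11/2 + F)
X(J) = sqrt(2)*sqrt(J) (X(J) = sqrt(2*J) = sqrt(2)*sqrt(J))
(X(3) + m(-17)) + 104 = (sqrt(2)*sqrt(3) + (-11/2 - 17)) + 104 = (sqrt(6) - 45/2) + 104 = (-45/2 + sqrt(6)) + 104 = 163/2 + sqrt(6)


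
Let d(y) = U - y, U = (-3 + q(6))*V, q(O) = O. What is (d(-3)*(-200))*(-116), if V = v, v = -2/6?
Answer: 46400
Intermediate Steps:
v = -⅓ (v = -2*⅙ = -⅓ ≈ -0.33333)
V = -⅓ ≈ -0.33333
U = -1 (U = (-3 + 6)*(-⅓) = 3*(-⅓) = -1)
d(y) = -1 - y
(d(-3)*(-200))*(-116) = ((-1 - 1*(-3))*(-200))*(-116) = ((-1 + 3)*(-200))*(-116) = (2*(-200))*(-116) = -400*(-116) = 46400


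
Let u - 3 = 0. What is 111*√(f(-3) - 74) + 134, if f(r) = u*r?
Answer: 134 + 111*I*√83 ≈ 134.0 + 1011.3*I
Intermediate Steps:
u = 3 (u = 3 + 0 = 3)
f(r) = 3*r
111*√(f(-3) - 74) + 134 = 111*√(3*(-3) - 74) + 134 = 111*√(-9 - 74) + 134 = 111*√(-83) + 134 = 111*(I*√83) + 134 = 111*I*√83 + 134 = 134 + 111*I*√83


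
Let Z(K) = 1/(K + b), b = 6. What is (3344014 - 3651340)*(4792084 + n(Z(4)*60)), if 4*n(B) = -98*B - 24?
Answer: -1472684986506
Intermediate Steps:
Z(K) = 1/(6 + K) (Z(K) = 1/(K + 6) = 1/(6 + K))
n(B) = -6 - 49*B/2 (n(B) = (-98*B - 24)/4 = (-24 - 98*B)/4 = -6 - 49*B/2)
(3344014 - 3651340)*(4792084 + n(Z(4)*60)) = (3344014 - 3651340)*(4792084 + (-6 - 49*60/(2*(6 + 4)))) = -307326*(4792084 + (-6 - 49*60/(2*10))) = -307326*(4792084 + (-6 - 49*60/20)) = -307326*(4792084 + (-6 - 49/2*6)) = -307326*(4792084 + (-6 - 147)) = -307326*(4792084 - 153) = -307326*4791931 = -1472684986506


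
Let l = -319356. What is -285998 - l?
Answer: 33358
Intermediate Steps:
-285998 - l = -285998 - 1*(-319356) = -285998 + 319356 = 33358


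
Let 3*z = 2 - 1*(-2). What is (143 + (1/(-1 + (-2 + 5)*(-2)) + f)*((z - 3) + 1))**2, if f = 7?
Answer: 938961/49 ≈ 19162.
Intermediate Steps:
z = 4/3 (z = (2 - 1*(-2))/3 = (2 + 2)/3 = (1/3)*4 = 4/3 ≈ 1.3333)
(143 + (1/(-1 + (-2 + 5)*(-2)) + f)*((z - 3) + 1))**2 = (143 + (1/(-1 + (-2 + 5)*(-2)) + 7)*((4/3 - 3) + 1))**2 = (143 + (1/(-1 + 3*(-2)) + 7)*(-5/3 + 1))**2 = (143 + (1/(-1 - 6) + 7)*(-2/3))**2 = (143 + (1/(-7) + 7)*(-2/3))**2 = (143 + (-1/7 + 7)*(-2/3))**2 = (143 + (48/7)*(-2/3))**2 = (143 - 32/7)**2 = (969/7)**2 = 938961/49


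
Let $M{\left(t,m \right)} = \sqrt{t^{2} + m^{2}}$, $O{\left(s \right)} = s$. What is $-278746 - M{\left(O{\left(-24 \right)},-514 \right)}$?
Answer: $-278746 - 2 \sqrt{66193} \approx -2.7926 \cdot 10^{5}$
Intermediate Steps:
$M{\left(t,m \right)} = \sqrt{m^{2} + t^{2}}$
$-278746 - M{\left(O{\left(-24 \right)},-514 \right)} = -278746 - \sqrt{\left(-514\right)^{2} + \left(-24\right)^{2}} = -278746 - \sqrt{264196 + 576} = -278746 - \sqrt{264772} = -278746 - 2 \sqrt{66193}$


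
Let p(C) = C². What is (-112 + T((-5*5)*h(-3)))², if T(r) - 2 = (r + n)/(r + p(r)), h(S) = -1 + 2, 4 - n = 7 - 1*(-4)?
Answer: 68128516/5625 ≈ 12112.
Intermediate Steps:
n = -7 (n = 4 - (7 - 1*(-4)) = 4 - (7 + 4) = 4 - 1*11 = 4 - 11 = -7)
h(S) = 1
T(r) = 2 + (-7 + r)/(r + r²) (T(r) = 2 + (r - 7)/(r + r²) = 2 + (-7 + r)/(r + r²))
(-112 + T((-5*5)*h(-3)))² = (-112 + (-7 + 2*(-5*5*1)² + 3*(-5*5*1))/(((-5*5*1))*(1 - 5*5*1)))² = (-112 + (-7 + 2*(-25*1)² + 3*(-25*1))/(((-25*1))*(1 - 25*1)))² = (-112 + (-7 + 2*(-25)² + 3*(-25))/((-25)*(1 - 25)))² = (-112 - 1/25*(-7 + 2*625 - 75)/(-24))² = (-112 - 1/25*(-1/24)*(-7 + 1250 - 75))² = (-112 - 1/25*(-1/24)*1168)² = (-112 + 146/75)² = (-8254/75)² = 68128516/5625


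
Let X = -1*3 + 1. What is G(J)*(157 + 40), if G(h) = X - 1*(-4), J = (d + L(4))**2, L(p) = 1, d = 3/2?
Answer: 394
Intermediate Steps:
d = 3/2 (d = 3*(1/2) = 3/2 ≈ 1.5000)
X = -2 (X = -3 + 1 = -2)
J = 25/4 (J = (3/2 + 1)**2 = (5/2)**2 = 25/4 ≈ 6.2500)
G(h) = 2 (G(h) = -2 - 1*(-4) = -2 + 4 = 2)
G(J)*(157 + 40) = 2*(157 + 40) = 2*197 = 394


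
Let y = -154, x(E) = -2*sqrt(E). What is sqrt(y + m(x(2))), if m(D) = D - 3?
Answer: sqrt(-157 - 2*sqrt(2)) ≈ 12.642*I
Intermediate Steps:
m(D) = -3 + D
sqrt(y + m(x(2))) = sqrt(-154 + (-3 - 2*sqrt(2))) = sqrt(-157 - 2*sqrt(2))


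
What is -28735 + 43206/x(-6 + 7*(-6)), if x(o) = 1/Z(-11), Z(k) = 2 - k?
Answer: 532943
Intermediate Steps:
x(o) = 1/13 (x(o) = 1/(2 - 1*(-11)) = 1/(2 + 11) = 1/13)
-28735 + 43206/x(-6 + 7*(-6)) = -28735 + 43206/(1/13) = -28735 + 43206*13 = -28735 + 561678 = 532943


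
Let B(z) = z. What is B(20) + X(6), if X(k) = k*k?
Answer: 56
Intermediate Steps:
X(k) = k²
B(20) + X(6) = 20 + 6² = 20 + 36 = 56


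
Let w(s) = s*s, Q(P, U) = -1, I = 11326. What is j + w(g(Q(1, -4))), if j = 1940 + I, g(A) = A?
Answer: 13267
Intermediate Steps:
w(s) = s**2
j = 13266 (j = 1940 + 11326 = 13266)
j + w(g(Q(1, -4))) = 13266 + (-1)**2 = 13266 + 1 = 13267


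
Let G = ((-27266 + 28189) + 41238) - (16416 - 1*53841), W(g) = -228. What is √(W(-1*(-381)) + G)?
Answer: √79358 ≈ 281.71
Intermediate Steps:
G = 79586 (G = (923 + 41238) - (16416 - 53841) = 42161 - 1*(-37425) = 42161 + 37425 = 79586)
√(W(-1*(-381)) + G) = √(-228 + 79586) = √79358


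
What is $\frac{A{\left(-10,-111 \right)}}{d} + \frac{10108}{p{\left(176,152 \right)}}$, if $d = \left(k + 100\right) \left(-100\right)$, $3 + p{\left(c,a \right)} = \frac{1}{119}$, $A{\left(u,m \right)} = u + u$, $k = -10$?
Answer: $- \frac{135320761}{40050} \approx -3378.8$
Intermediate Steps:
$A{\left(u,m \right)} = 2 u$
$p{\left(c,a \right)} = - \frac{356}{119}$ ($p{\left(c,a \right)} = -3 + \frac{1}{119} = - \frac{356}{119}$)
$d = -9000$ ($d = \left(-10 + 100\right) \left(-100\right) = 90 \left(-100\right) = -9000$)
$\frac{A{\left(-10,-111 \right)}}{d} + \frac{10108}{p{\left(176,152 \right)}} = \frac{2 \left(-10\right)}{-9000} + \frac{10108}{- \frac{356}{119}} = \left(-20\right) \left(- \frac{1}{9000}\right) + 10108 \left(- \frac{119}{356}\right) = \frac{1}{450} - \frac{300713}{89} = - \frac{135320761}{40050}$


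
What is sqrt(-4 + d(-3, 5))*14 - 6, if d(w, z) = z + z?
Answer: -6 + 14*sqrt(6) ≈ 28.293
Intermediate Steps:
d(w, z) = 2*z
sqrt(-4 + d(-3, 5))*14 - 6 = sqrt(-4 + 2*5)*14 - 6 = sqrt(-4 + 10)*14 - 6 = sqrt(6)*14 - 6 = 14*sqrt(6) - 6 = -6 + 14*sqrt(6)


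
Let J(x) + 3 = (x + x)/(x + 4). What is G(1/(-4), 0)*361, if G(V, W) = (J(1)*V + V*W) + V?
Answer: 722/5 ≈ 144.40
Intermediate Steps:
J(x) = -3 + 2*x/(4 + x) (J(x) = -3 + (x + x)/(x + 4) = -3 + (2*x)/(4 + x) = -3 + 2*x/(4 + x))
G(V, W) = -8*V/5 + V*W (G(V, W) = (((-12 - 1*1)/(4 + 1))*V + V*W) + V = (((-12 - 1)/5)*V + V*W) + V = (((⅕)*(-13))*V + V*W) + V = (-13*V/5 + V*W) + V = -8*V/5 + V*W)
G(1/(-4), 0)*361 = ((⅕)*(-8 + 5*0)/(-4))*361 = ((⅕)*(-¼)*(-8 + 0))*361 = ((⅕)*(-¼)*(-8))*361 = (⅖)*361 = 722/5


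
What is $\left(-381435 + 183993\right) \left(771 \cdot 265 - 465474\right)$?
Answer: $51563755278$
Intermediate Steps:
$\left(-381435 + 183993\right) \left(771 \cdot 265 - 465474\right) = - 197442 \left(204315 - 465474\right) = \left(-197442\right) \left(-261159\right) = 51563755278$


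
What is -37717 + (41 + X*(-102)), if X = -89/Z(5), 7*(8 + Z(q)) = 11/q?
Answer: -10452574/269 ≈ -38857.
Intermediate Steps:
Z(q) = -8 + 11/(7*q) (Z(q) = -8 + (11/q)/7 = -8 + 11/(7*q))
X = 3115/269 (X = -89/(-8 + (11/7)/5) = -89/(-8 + (11/7)*(⅕)) = -89/(-8 + 11/35) = -89/(-269/35) = -89*(-35/269) = 3115/269 ≈ 11.580)
-37717 + (41 + X*(-102)) = -37717 + (41 + (3115/269)*(-102)) = -37717 + (41 - 317730/269) = -37717 - 306701/269 = -10452574/269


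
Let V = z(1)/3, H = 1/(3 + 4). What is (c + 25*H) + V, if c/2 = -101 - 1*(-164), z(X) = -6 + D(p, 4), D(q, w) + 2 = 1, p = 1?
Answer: 2672/21 ≈ 127.24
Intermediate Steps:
D(q, w) = -1 (D(q, w) = -2 + 1 = -1)
H = ⅐ (H = 1/7 = ⅐ ≈ 0.14286)
z(X) = -7 (z(X) = -6 - 1 = -7)
c = 126 (c = 2*(-101 - 1*(-164)) = 2*(-101 + 164) = 2*63 = 126)
V = -7/3 ≈ -2.3333
(c + 25*H) + V = (126 + 25*(⅐)) - 7/3 = (126 + 25/7) - 7/3 = 907/7 - 7/3 = 2672/21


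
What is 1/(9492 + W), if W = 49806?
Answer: 1/59298 ≈ 1.6864e-5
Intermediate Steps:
1/(9492 + W) = 1/(9492 + 49806) = 1/59298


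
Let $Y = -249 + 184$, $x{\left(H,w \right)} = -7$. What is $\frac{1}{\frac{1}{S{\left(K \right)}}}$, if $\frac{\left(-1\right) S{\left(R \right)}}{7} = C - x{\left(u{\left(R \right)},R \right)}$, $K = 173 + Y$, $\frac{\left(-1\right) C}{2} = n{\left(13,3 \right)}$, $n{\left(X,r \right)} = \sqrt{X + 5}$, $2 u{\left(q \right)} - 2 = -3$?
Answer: $-49 + 42 \sqrt{2} \approx 10.397$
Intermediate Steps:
$u{\left(q \right)} = - \frac{1}{2}$ ($u{\left(q \right)} = 1 + \frac{1}{2} \left(-3\right) = 1 - \frac{3}{2} = - \frac{1}{2}$)
$n{\left(X,r \right)} = \sqrt{5 + X}$
$C = - 6 \sqrt{2}$ ($C = - 2 \sqrt{5 + 13} = - 2 \sqrt{18} = - 2 \cdot 3 \sqrt{2} = - 6 \sqrt{2} \approx -8.4853$)
$Y = -65$
$K = 108$ ($K = 173 - 65 = 108$)
$S{\left(R \right)} = -49 + 42 \sqrt{2}$ ($S{\left(R \right)} = - 7 \left(- 6 \sqrt{2} - -7\right) = - 7 \left(- 6 \sqrt{2} + 7\right) = - 7 \left(7 - 6 \sqrt{2}\right) = -49 + 42 \sqrt{2}$)
$\frac{1}{\frac{1}{S{\left(K \right)}}} = \frac{1}{\frac{1}{-49 + 42 \sqrt{2}}} = -49 + 42 \sqrt{2}$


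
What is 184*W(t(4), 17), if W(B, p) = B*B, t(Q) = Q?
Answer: 2944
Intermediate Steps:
W(B, p) = B²
184*W(t(4), 17) = 184*4² = 184*16 = 2944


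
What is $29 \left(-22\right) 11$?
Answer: $-7018$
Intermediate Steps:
$29 \left(-22\right) 11 = \left(-638\right) 11 = -7018$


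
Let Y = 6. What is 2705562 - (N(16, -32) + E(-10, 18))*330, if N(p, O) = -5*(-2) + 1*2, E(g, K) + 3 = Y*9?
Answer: 2684772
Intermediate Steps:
E(g, K) = 51 (E(g, K) = -3 + 6*9 = -3 + 54 = 51)
N(p, O) = 12 (N(p, O) = 10 + 2 = 12)
2705562 - (N(16, -32) + E(-10, 18))*330 = 2705562 - (12 + 51)*330 = 2705562 - 63*330 = 2705562 - 1*20790 = 2705562 - 20790 = 2684772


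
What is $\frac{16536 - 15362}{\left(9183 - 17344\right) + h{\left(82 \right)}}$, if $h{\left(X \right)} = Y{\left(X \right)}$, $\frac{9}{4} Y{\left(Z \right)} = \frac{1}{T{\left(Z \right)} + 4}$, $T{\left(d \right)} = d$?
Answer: $- \frac{454338}{3158305} \approx -0.14386$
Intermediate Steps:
$Y{\left(Z \right)} = \frac{4}{9 \left(4 + Z\right)}$ ($Y{\left(Z \right)} = \frac{4}{9 \left(Z + 4\right)} = \frac{4}{9 \left(4 + Z\right)}$)
$h{\left(X \right)} = \frac{4}{9 \left(4 + X\right)}$
$\frac{16536 - 15362}{\left(9183 - 17344\right) + h{\left(82 \right)}} = \frac{16536 - 15362}{\left(9183 - 17344\right) + \frac{4}{9 \left(4 + 82\right)}} = \frac{1174}{-8161 + \frac{4}{9 \cdot 86}} = \frac{1174}{-8161 + \frac{4}{9} \cdot \frac{1}{86}} = \frac{1174}{-8161 + \frac{2}{387}} = \frac{1174}{- \frac{3158305}{387}} = 1174 \left(- \frac{387}{3158305}\right) = - \frac{454338}{3158305}$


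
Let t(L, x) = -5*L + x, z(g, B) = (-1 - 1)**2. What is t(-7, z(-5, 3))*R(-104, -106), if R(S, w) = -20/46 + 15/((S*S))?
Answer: -323445/19136 ≈ -16.902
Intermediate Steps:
z(g, B) = 4 (z(g, B) = (-2)**2 = 4)
t(L, x) = x - 5*L
R(S, w) = -10/23 + 15/S**2 (R(S, w) = -20*1/46 + 15/(S**2) = -10/23 + 15/S**2)
t(-7, z(-5, 3))*R(-104, -106) = (4 - 5*(-7))*(-10/23 + 15/(-104)**2) = (4 + 35)*(-10/23 + 15*(1/10816)) = 39*(-10/23 + 15/10816) = 39*(-107815/248768) = -323445/19136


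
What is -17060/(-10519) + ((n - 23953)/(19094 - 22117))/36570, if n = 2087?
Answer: 943115972527/581443563045 ≈ 1.6220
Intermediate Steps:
-17060/(-10519) + ((n - 23953)/(19094 - 22117))/36570 = -17060/(-10519) + ((2087 - 23953)/(19094 - 22117))/36570 = -17060*(-1/10519) - 21866/(-3023)*(1/36570) = 17060/10519 - 21866*(-1/3023)*(1/36570) = 17060/10519 + (21866/3023)*(1/36570) = 17060/10519 + 10933/55275555 = 943115972527/581443563045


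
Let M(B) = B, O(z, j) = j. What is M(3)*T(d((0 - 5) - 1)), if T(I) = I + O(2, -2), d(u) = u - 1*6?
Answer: -42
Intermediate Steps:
d(u) = -6 + u (d(u) = u - 6 = -6 + u)
T(I) = -2 + I (T(I) = I - 2 = -2 + I)
M(3)*T(d((0 - 5) - 1)) = 3*(-2 + (-6 + ((0 - 5) - 1))) = 3*(-2 + (-6 + (-5 - 1))) = 3*(-2 + (-6 - 6)) = 3*(-2 - 12) = 3*(-14) = -42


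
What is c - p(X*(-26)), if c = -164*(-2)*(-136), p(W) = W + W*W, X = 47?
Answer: -1536670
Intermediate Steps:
p(W) = W + W²
c = -44608 (c = 328*(-136) = -44608)
c - p(X*(-26)) = -44608 - 47*(-26)*(1 + 47*(-26)) = -44608 - (-1222)*(1 - 1222) = -44608 - (-1222)*(-1221) = -44608 - 1*1492062 = -44608 - 1492062 = -1536670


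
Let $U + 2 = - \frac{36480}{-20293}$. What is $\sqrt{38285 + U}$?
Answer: $\frac{3 \sqrt{1751767067323}}{20293} \approx 195.67$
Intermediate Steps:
$U = - \frac{4106}{20293}$ ($U = -2 - \frac{36480}{-20293} = -2 - - \frac{36480}{20293} = -2 + \frac{36480}{20293} = - \frac{4106}{20293} \approx -0.20234$)
$\sqrt{38285 + U} = \sqrt{38285 - \frac{4106}{20293}} = \sqrt{\frac{776913399}{20293}} = \frac{3 \sqrt{1751767067323}}{20293}$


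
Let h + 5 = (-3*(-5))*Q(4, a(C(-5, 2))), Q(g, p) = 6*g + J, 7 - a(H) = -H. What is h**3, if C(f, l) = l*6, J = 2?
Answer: 57066625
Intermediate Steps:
C(f, l) = 6*l
a(H) = 7 + H (a(H) = 7 - (-1)*H = 7 + H)
Q(g, p) = 2 + 6*g (Q(g, p) = 6*g + 2 = 2 + 6*g)
h = 385 (h = -5 + (-3*(-5))*(2 + 6*4) = -5 + 15*(2 + 24) = -5 + 15*26 = -5 + 390 = 385)
h**3 = 385**3 = 57066625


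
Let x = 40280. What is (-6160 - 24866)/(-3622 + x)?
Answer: -15513/18329 ≈ -0.84636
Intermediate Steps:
(-6160 - 24866)/(-3622 + x) = (-6160 - 24866)/(-3622 + 40280) = -31026/36658 = -31026*1/36658 = -15513/18329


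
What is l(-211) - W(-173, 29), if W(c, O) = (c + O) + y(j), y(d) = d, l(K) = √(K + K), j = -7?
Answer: 151 + I*√422 ≈ 151.0 + 20.543*I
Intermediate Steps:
l(K) = √2*√K (l(K) = √(2*K) = √2*√K)
W(c, O) = -7 + O + c (W(c, O) = (c + O) - 7 = (O + c) - 7 = -7 + O + c)
l(-211) - W(-173, 29) = √2*√(-211) - (-7 + 29 - 173) = √2*(I*√211) - 1*(-151) = I*√422 + 151 = 151 + I*√422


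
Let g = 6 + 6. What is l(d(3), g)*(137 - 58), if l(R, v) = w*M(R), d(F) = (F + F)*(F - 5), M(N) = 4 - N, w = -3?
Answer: -3792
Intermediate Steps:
d(F) = 2*F*(-5 + F) (d(F) = (2*F)*(-5 + F) = 2*F*(-5 + F))
g = 12
l(R, v) = -12 + 3*R (l(R, v) = -3*(4 - R) = -12 + 3*R)
l(d(3), g)*(137 - 58) = (-12 + 3*(2*3*(-5 + 3)))*(137 - 58) = (-12 + 3*(2*3*(-2)))*79 = (-12 + 3*(-12))*79 = (-12 - 36)*79 = -48*79 = -3792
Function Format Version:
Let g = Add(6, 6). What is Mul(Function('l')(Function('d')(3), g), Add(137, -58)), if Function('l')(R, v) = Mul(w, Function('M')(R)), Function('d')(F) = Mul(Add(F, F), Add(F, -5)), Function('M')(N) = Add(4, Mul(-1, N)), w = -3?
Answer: -3792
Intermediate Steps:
Function('d')(F) = Mul(2, F, Add(-5, F)) (Function('d')(F) = Mul(Mul(2, F), Add(-5, F)) = Mul(2, F, Add(-5, F)))
g = 12
Function('l')(R, v) = Add(-12, Mul(3, R)) (Function('l')(R, v) = Mul(-3, Add(4, Mul(-1, R))) = Add(-12, Mul(3, R)))
Mul(Function('l')(Function('d')(3), g), Add(137, -58)) = Mul(Add(-12, Mul(3, Mul(2, 3, Add(-5, 3)))), Add(137, -58)) = Mul(Add(-12, Mul(3, Mul(2, 3, -2))), 79) = Mul(Add(-12, Mul(3, -12)), 79) = Mul(Add(-12, -36), 79) = Mul(-48, 79) = -3792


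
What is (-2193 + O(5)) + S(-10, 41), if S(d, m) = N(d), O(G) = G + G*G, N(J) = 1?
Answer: -2162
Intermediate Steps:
O(G) = G + G**2
S(d, m) = 1
(-2193 + O(5)) + S(-10, 41) = (-2193 + 5*(1 + 5)) + 1 = (-2193 + 5*6) + 1 = (-2193 + 30) + 1 = -2163 + 1 = -2162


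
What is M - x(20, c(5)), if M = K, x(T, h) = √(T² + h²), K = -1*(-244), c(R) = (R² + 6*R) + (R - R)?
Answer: 244 - 5*√137 ≈ 185.48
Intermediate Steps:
c(R) = R² + 6*R (c(R) = (R² + 6*R) + 0 = R² + 6*R)
K = 244
M = 244
M - x(20, c(5)) = 244 - √(20² + (5*(6 + 5))²) = 244 - √(400 + (5*11)²) = 244 - √(400 + 55²) = 244 - √(400 + 3025) = 244 - √3425 = 244 - 5*√137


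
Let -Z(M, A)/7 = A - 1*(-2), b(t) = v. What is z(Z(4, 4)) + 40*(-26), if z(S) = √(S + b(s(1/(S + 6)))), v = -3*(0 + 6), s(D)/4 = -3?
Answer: -1040 + 2*I*√15 ≈ -1040.0 + 7.746*I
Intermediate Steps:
s(D) = -12 (s(D) = 4*(-3) = -12)
v = -18 (v = -3*6 = -18)
b(t) = -18
Z(M, A) = -14 - 7*A (Z(M, A) = -7*(A - 1*(-2)) = -7*(A + 2) = -7*(2 + A) = -14 - 7*A)
z(S) = √(-18 + S) (z(S) = √(S - 18) = √(-18 + S))
z(Z(4, 4)) + 40*(-26) = √(-18 + (-14 - 7*4)) + 40*(-26) = √(-18 + (-14 - 28)) - 1040 = √(-18 - 42) - 1040 = √(-60) - 1040 = 2*I*√15 - 1040 = -1040 + 2*I*√15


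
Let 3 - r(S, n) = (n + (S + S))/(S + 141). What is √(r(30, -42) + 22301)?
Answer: 3*√894634/19 ≈ 149.34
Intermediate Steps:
r(S, n) = 3 - (n + 2*S)/(141 + S) (r(S, n) = 3 - (n + (S + S))/(S + 141) = 3 - (n + 2*S)/(141 + S))
√(r(30, -42) + 22301) = √((423 + 30 - 1*(-42))/(141 + 30) + 22301) = √((423 + 30 + 42)/171 + 22301) = √((1/171)*495 + 22301) = √(55/19 + 22301) = √(423774/19) = 3*√894634/19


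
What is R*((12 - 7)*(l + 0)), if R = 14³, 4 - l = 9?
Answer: -68600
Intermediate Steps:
l = -5 (l = 4 - 1*9 = 4 - 9 = -5)
R = 2744
R*((12 - 7)*(l + 0)) = 2744*((12 - 7)*(-5 + 0)) = 2744*(5*(-5)) = 2744*(-25) = -68600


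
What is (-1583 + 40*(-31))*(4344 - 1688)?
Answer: -7497888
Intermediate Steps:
(-1583 + 40*(-31))*(4344 - 1688) = (-1583 - 1240)*2656 = -2823*2656 = -7497888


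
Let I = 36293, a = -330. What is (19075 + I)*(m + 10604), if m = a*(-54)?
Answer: 1573780032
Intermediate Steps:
m = 17820 (m = -330*(-54) = 17820)
(19075 + I)*(m + 10604) = (19075 + 36293)*(17820 + 10604) = 55368*28424 = 1573780032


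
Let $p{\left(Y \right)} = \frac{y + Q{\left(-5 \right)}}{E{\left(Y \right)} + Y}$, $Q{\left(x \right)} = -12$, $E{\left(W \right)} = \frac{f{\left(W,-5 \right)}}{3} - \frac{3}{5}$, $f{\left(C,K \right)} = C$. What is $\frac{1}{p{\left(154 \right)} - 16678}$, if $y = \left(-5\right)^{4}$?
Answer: $- \frac{3071}{51208943} \approx -5.997 \cdot 10^{-5}$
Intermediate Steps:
$E{\left(W \right)} = - \frac{3}{5} + \frac{W}{3}$ ($E{\left(W \right)} = \frac{W}{3} - \frac{3}{5} = - \frac{3}{5} + \frac{W}{3}$)
$y = 625$
$p{\left(Y \right)} = \frac{613}{- \frac{3}{5} + \frac{4 Y}{3}}$ ($p{\left(Y \right)} = \frac{625 - 12}{\left(- \frac{3}{5} + \frac{Y}{3}\right) + Y} = \frac{613}{- \frac{3}{5} + \frac{4 Y}{3}}$)
$\frac{1}{p{\left(154 \right)} - 16678} = \frac{1}{\frac{9195}{-9 + 20 \cdot 154} - 16678} = \frac{1}{\frac{9195}{-9 + 3080} - 16678} = \frac{1}{\frac{9195}{3071} - 16678} = \frac{1}{- \frac{51208943}{3071}} = - \frac{3071}{51208943}$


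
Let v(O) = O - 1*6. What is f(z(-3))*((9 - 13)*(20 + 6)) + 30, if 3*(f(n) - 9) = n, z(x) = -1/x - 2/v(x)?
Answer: -24982/27 ≈ -925.26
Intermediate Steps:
v(O) = -6 + O (v(O) = O - 6 = -6 + O)
z(x) = -1/x - 2/(-6 + x)
f(n) = 9 + n/3
f(z(-3))*((9 - 13)*(20 + 6)) + 30 = (9 + (3*(2 - 1*(-3))/(-3*(-6 - 3)))/3)*((9 - 13)*(20 + 6)) + 30 = (9 + (3*(-⅓)*(2 + 3)/(-9))/3)*(-4*26) + 30 = (9 + (3*(-⅓)*(-⅑)*5)/3)*(-104) + 30 = (9 + (⅓)*(5/9))*(-104) + 30 = (9 + 5/27)*(-104) + 30 = (248/27)*(-104) + 30 = -25792/27 + 30 = -24982/27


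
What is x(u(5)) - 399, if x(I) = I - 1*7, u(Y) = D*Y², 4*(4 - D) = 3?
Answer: -1299/4 ≈ -324.75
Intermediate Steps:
D = 13/4 (D = 4 - ¼*3 = 4 - ¾ = 13/4 ≈ 3.2500)
u(Y) = 13*Y²/4
x(I) = -7 + I (x(I) = I - 7 = -7 + I)
x(u(5)) - 399 = (-7 + (13/4)*5²) - 399 = (-7 + (13/4)*25) - 399 = (-7 + 325/4) - 399 = 297/4 - 399 = -1299/4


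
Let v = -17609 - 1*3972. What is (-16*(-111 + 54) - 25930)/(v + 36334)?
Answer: -25018/14753 ≈ -1.6958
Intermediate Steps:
v = -21581 (v = -17609 - 3972 = -21581)
(-16*(-111 + 54) - 25930)/(v + 36334) = (-16*(-111 + 54) - 25930)/(-21581 + 36334) = (-16*(-57) - 25930)/14753 = (912 - 25930)*(1/14753) = -25018*1/14753 = -25018/14753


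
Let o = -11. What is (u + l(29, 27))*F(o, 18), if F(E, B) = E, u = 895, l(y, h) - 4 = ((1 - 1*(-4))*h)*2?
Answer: -12859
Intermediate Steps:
l(y, h) = 4 + 10*h (l(y, h) = 4 + ((1 - 1*(-4))*h)*2 = 4 + ((1 + 4)*h)*2 = 4 + (5*h)*2 = 4 + 10*h)
(u + l(29, 27))*F(o, 18) = (895 + (4 + 10*27))*(-11) = (895 + (4 + 270))*(-11) = (895 + 274)*(-11) = 1169*(-11) = -12859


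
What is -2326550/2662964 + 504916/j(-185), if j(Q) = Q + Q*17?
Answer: -480910577/3153510 ≈ -152.50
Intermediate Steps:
j(Q) = 18*Q (j(Q) = Q + 17*Q = 18*Q)
-2326550/2662964 + 504916/j(-185) = -2326550/2662964 + 504916/((18*(-185))) = -2326550*1/2662964 + 504916/(-3330) = -61225/70078 + 504916*(-1/3330) = -61225/70078 - 252458/1665 = -480910577/3153510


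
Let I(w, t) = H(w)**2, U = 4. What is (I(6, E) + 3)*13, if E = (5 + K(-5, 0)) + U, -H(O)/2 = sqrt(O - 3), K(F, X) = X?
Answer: 195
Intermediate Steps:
H(O) = -2*sqrt(-3 + O) (H(O) = -2*sqrt(O - 3) = -2*sqrt(-3 + O))
E = 9 (E = (5 + 0) + 4 = 5 + 4 = 9)
I(w, t) = -12 + 4*w (I(w, t) = (-2*sqrt(-3 + w))**2 = -12 + 4*w)
(I(6, E) + 3)*13 = ((-12 + 4*6) + 3)*13 = ((-12 + 24) + 3)*13 = (12 + 3)*13 = 15*13 = 195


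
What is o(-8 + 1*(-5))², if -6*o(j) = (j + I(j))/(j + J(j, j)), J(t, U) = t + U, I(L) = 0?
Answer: 1/324 ≈ 0.0030864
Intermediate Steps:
J(t, U) = U + t
o(j) = -1/18 (o(j) = -(j + 0)/(6*(j + (j + j))) = -j/(6*(j + 2*j)) = -j/(6*(3*j)) = -j*1/(3*j)/6 = -⅙*⅓ = -1/18)
o(-8 + 1*(-5))² = (-1/18)² = 1/324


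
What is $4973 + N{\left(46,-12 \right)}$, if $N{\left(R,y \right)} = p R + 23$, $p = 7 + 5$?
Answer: $5548$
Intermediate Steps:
$p = 12$
$N{\left(R,y \right)} = 23 + 12 R$ ($N{\left(R,y \right)} = 12 R + 23 = 23 + 12 R$)
$4973 + N{\left(46,-12 \right)} = 4973 + \left(23 + 12 \cdot 46\right) = 4973 + \left(23 + 552\right) = 4973 + 575 = 5548$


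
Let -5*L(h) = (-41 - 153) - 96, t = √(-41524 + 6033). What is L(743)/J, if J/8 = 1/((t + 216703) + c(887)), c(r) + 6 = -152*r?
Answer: 2374317/4 + 29*I*√35491/4 ≈ 5.9358e+5 + 1365.8*I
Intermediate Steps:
t = I*√35491 (t = √(-35491) = I*√35491 ≈ 188.39*I)
c(r) = -6 - 152*r
L(h) = 58 (L(h) = -((-41 - 153) - 96)/5 = -(-194 - 96)/5 = -⅕*(-290) = 58)
J = 8/(81873 + I*√35491) (J = 8/((I*√35491 + 216703) + (-6 - 152*887)) = 8/((216703 + I*√35491) + (-6 - 134824)) = 8/((216703 + I*√35491) - 134830) = 8/(81873 + I*√35491) ≈ 9.7712e-5 - 2.2484e-7*I)
L(743)/J = 58/(163746/1675805905 - 2*I*√35491/1675805905)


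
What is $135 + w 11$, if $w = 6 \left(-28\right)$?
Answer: $-1713$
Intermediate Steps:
$w = -168$
$135 + w 11 = 135 - 1848 = -1713$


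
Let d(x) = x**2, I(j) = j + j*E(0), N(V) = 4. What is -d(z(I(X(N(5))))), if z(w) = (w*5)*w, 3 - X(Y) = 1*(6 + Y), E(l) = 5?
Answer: -77792400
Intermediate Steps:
X(Y) = -3 - Y (X(Y) = 3 - (6 + Y) = 3 + (-6 - Y) = -3 - Y)
I(j) = 6*j (I(j) = j + j*5 = j + 5*j = 6*j)
z(w) = 5*w**2 (z(w) = (5*w)*w = 5*w**2)
-d(z(I(X(N(5))))) = -(5*(6*(-3 - 1*4))**2)**2 = -(5*(6*(-3 - 4))**2)**2 = -(5*(6*(-7))**2)**2 = -(5*(-42)**2)**2 = -(5*1764)**2 = -1*8820**2 = -1*77792400 = -77792400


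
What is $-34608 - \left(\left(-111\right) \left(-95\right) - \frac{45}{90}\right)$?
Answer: $- \frac{90305}{2} \approx -45153.0$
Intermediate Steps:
$-34608 - \left(\left(-111\right) \left(-95\right) - \frac{45}{90}\right) = -34608 - \left(10545 - \frac{1}{2}\right) = -34608 - \frac{21089}{2} = - \frac{90305}{2}$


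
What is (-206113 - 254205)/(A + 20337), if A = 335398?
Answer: -460318/355735 ≈ -1.2940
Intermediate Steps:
(-206113 - 254205)/(A + 20337) = (-206113 - 254205)/(335398 + 20337) = -460318/355735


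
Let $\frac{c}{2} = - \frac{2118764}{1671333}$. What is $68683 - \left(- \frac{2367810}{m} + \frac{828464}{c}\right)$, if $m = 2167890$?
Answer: $\frac{15136298186294278}{38277060733} \approx 3.9544 \cdot 10^{5}$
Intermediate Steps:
$c = - \frac{4237528}{1671333}$ ($c = 2 \left(- \frac{2118764}{1671333}\right) = - \frac{4237528}{1671333} \approx -2.5354$)
$68683 - \left(- \frac{2367810}{m} + \frac{828464}{c}\right) = 68683 - \left(- \frac{2367810}{2167890} + \frac{828464}{- \frac{4237528}{1671333}}\right) = 68683 - \left(\left(-2367810\right) \frac{1}{2167890} + 828464 \left(- \frac{1671333}{4237528}\right)\right) = 68683 - \left(- \frac{78927}{72263} - \frac{173079902814}{529691}\right) = 68683 - - \frac{12507314823969639}{38277060733} = 68683 + \frac{12507314823969639}{38277060733} = \frac{15136298186294278}{38277060733}$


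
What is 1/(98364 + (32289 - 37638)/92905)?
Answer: 92905/9138502071 ≈ 1.0166e-5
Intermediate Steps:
1/(98364 + (32289 - 37638)/92905) = 1/(98364 - 5349*1/92905) = 1/(98364 - 5349/92905) = 1/(9138502071/92905) = 92905/9138502071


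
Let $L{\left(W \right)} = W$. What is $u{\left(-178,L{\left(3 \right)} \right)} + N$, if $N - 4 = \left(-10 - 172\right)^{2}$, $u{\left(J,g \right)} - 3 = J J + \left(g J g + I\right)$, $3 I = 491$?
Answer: $\frac{190130}{3} \approx 63377.0$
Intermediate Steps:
$I = \frac{491}{3}$ ($I = \frac{1}{3} \cdot 491 = \frac{491}{3} \approx 163.67$)
$u{\left(J,g \right)} = \frac{500}{3} + J^{2} + J g^{2}$ ($u{\left(J,g \right)} = 3 + \left(J J + \left(g J g + \frac{491}{3}\right)\right) = 3 + \left(J^{2} + \left(J g g + \frac{491}{3}\right)\right) = 3 + \left(J^{2} + \left(J g^{2} + \frac{491}{3}\right)\right) = 3 + \left(J^{2} + \left(\frac{491}{3} + J g^{2}\right)\right) = 3 + \left(\frac{491}{3} + J^{2} + J g^{2}\right) = \frac{500}{3} + J^{2} + J g^{2}$)
$N = 33128$ ($N = 4 + \left(-10 - 172\right)^{2} = 4 + \left(-182\right)^{2} = 4 + 33124 = 33128$)
$u{\left(-178,L{\left(3 \right)} \right)} + N = \left(\frac{500}{3} + \left(-178\right)^{2} - 178 \cdot 3^{2}\right) + 33128 = \left(\frac{500}{3} + 31684 - 1602\right) + 33128 = \frac{90746}{3} + 33128 = \frac{190130}{3}$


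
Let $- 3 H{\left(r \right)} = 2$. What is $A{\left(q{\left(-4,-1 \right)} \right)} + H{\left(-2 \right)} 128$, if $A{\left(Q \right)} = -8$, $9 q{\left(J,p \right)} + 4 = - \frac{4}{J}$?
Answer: $- \frac{280}{3} \approx -93.333$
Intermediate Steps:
$q{\left(J,p \right)} = - \frac{4}{9} - \frac{4}{9 J}$ ($q{\left(J,p \right)} = - \frac{4}{9} + \frac{\left(-4\right) \frac{1}{J}}{9} = - \frac{4}{9} - \frac{4}{9 J}$)
$H{\left(r \right)} = - \frac{2}{3}$ ($H{\left(r \right)} = \left(- \frac{1}{3}\right) 2 = - \frac{2}{3}$)
$A{\left(q{\left(-4,-1 \right)} \right)} + H{\left(-2 \right)} 128 = -8 - \frac{256}{3} = - \frac{280}{3}$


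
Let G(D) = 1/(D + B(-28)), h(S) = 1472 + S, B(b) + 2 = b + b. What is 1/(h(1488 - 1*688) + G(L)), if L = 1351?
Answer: 1293/2937697 ≈ 0.00044014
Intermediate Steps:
B(b) = -2 + 2*b (B(b) = -2 + (b + b) = -2 + 2*b)
G(D) = 1/(-58 + D) (G(D) = 1/(D + (-2 + 2*(-28))) = 1/(D + (-2 - 56)) = 1/(D - 58) = 1/(-58 + D))
1/(h(1488 - 1*688) + G(L)) = 1/((1472 + (1488 - 1*688)) + 1/(-58 + 1351)) = 1/((1472 + (1488 - 688)) + 1/1293) = 1/((1472 + 800) + 1/1293) = 1/(2272 + 1/1293) = 1/(2937697/1293) = 1293/2937697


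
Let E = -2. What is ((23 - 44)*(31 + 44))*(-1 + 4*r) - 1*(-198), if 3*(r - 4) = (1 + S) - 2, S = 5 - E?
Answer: -36027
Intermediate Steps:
S = 7 (S = 5 - 1*(-2) = 5 + 2 = 7)
r = 6 (r = 4 + ((1 + 7) - 2)/3 = 4 + (8 - 2)/3 = 4 + (1/3)*6 = 4 + 2 = 6)
((23 - 44)*(31 + 44))*(-1 + 4*r) - 1*(-198) = ((23 - 44)*(31 + 44))*(-1 + 4*6) - 1*(-198) = (-21*75)*(-1 + 24) + 198 = -1575*23 + 198 = -36225 + 198 = -36027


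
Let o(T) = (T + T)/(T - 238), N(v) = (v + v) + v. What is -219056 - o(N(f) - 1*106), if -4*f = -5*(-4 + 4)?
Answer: -18838869/86 ≈ -2.1906e+5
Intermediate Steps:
f = 0 (f = -(-5)*(-4 + 4)/4 = -(-5)*0/4 = -1/4*0 = 0)
N(v) = 3*v (N(v) = 2*v + v = 3*v)
o(T) = 2*T/(-238 + T) (o(T) = (2*T)/(-238 + T) = 2*T/(-238 + T))
-219056 - o(N(f) - 1*106) = -219056 - 2*(3*0 - 1*106)/(-238 + (3*0 - 1*106)) = -219056 - 2*(0 - 106)/(-238 + (0 - 106)) = -219056 - 2*(-106)/(-238 - 106) = -219056 - 2*(-106)/(-344) = -219056 - 2*(-106)*(-1)/344 = -219056 - 1*53/86 = -219056 - 53/86 = -18838869/86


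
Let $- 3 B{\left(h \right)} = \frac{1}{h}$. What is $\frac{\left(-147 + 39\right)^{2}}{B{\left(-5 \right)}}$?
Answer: $174960$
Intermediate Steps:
$B{\left(h \right)} = - \frac{1}{3 h}$
$\frac{\left(-147 + 39\right)^{2}}{B{\left(-5 \right)}} = \frac{\left(-147 + 39\right)^{2}}{\left(- \frac{1}{3}\right) \frac{1}{-5}} = \frac{\left(-108\right)^{2}}{\left(- \frac{1}{3}\right) \left(- \frac{1}{5}\right)} = 11664 \frac{1}{\frac{1}{15}} = 11664 \cdot 15 = 174960$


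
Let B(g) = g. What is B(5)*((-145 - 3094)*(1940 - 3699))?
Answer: 28487005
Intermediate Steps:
B(5)*((-145 - 3094)*(1940 - 3699)) = 5*((-145 - 3094)*(1940 - 3699)) = 5*(-3239*(-1759)) = 5*5697401 = 28487005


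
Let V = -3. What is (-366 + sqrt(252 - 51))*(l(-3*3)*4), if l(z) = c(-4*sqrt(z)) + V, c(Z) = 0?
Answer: 4392 - 12*sqrt(201) ≈ 4221.9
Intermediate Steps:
l(z) = -3 (l(z) = 0 - 3 = -3)
(-366 + sqrt(252 - 51))*(l(-3*3)*4) = (-366 + sqrt(252 - 51))*(-3*4) = (-366 + sqrt(201))*(-12) = 4392 - 12*sqrt(201)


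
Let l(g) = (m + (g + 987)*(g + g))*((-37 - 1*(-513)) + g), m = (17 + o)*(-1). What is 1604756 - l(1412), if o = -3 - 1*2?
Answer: -12789149676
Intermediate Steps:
o = -5 (o = -3 - 2 = -5)
m = -12 (m = (17 - 5)*(-1) = 12*(-1) = -12)
l(g) = (-12 + 2*g*(987 + g))*(476 + g) (l(g) = (-12 + (g + 987)*(g + g))*((-37 - 1*(-513)) + g) = (-12 + (987 + g)*(2*g))*((-37 + 513) + g) = (-12 + 2*g*(987 + g))*(476 + g))
1604756 - l(1412) = 1604756 - (-5712 + 2*1412**3 + 2926*1412**2 + 939612*1412) = 1604756 - (-5712 + 2*2815166528 + 2926*1993744 + 1326732144) = 1604756 - (-5712 + 5630333056 + 5833694944 + 1326732144) = 1604756 - 1*12790754432 = 1604756 - 12790754432 = -12789149676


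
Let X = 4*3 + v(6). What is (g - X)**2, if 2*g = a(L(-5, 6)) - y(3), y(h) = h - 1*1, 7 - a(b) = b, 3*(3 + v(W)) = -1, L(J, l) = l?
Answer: 3025/36 ≈ 84.028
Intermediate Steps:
v(W) = -10/3 (v(W) = -3 + (1/3)*(-1) = -3 - 1/3 = -10/3)
a(b) = 7 - b
X = 26/3 (X = 4*3 - 10/3 = 12 - 10/3 = 26/3 ≈ 8.6667)
y(h) = -1 + h (y(h) = h - 1 = -1 + h)
g = -1/2 (g = ((7 - 1*6) - (-1 + 3))/2 = ((7 - 6) - 1*2)/2 = (1 - 2)/2 = (1/2)*(-1) = -1/2 ≈ -0.50000)
(g - X)**2 = (-1/2 - 1*26/3)**2 = (-1/2 - 26/3)**2 = (-55/6)**2 = 3025/36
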